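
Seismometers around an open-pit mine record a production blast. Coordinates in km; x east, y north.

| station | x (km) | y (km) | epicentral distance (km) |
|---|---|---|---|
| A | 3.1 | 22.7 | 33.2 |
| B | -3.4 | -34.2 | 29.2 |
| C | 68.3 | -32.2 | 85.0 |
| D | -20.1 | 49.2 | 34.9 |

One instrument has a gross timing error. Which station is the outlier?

Solve using three stations at a time. Using A, B, C (subtract circle equations pairwise → linear system) gives (x, y) ≈ (-12.7, -6.5).
Distances from that point to each station vs reported:
  A: calculated 33.2 vs reported 33.2 → residual 0.0 km
  B: calculated 29.2 vs reported 29.2 → residual 0.0 km
  C: calculated 85.0 vs reported 85.0 → residual 0.0 km
  D: calculated 56.2 vs reported 34.9 → residual 21.3 km
A, B, C are mutually consistent (residuals ≈ 0); D is off by 21.3 km.

D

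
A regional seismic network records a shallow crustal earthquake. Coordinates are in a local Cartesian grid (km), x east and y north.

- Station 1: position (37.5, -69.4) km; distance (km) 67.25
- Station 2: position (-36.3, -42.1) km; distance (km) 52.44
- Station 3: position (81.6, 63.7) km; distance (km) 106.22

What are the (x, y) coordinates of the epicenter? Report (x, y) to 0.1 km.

x ≈ 5.4 km, y ≈ -10.3 km

Circle about each station: (x − 37.5)² + (y + 69.4)² = 67.25²; (x + 36.3)² + (y + 42.1)² = 52.44²; (x − 81.6)² + (y − 63.7)² = 106.22².
Subtracting pairs of circle equations eliminates x²+y² and gives linear equations (the radical axes):
-147.6 x + 54.6 y = -1359.90
88.2 x + 266.2 y = -2266.49
Solving the 2×2 system: x ≈ 5.4, y ≈ -10.3 km.
Check against Station 1 (with the unrounded x, y): √((x − 37.5)²+(y + 69.4)²) = 67.25 ≈ 67.25 km. ✓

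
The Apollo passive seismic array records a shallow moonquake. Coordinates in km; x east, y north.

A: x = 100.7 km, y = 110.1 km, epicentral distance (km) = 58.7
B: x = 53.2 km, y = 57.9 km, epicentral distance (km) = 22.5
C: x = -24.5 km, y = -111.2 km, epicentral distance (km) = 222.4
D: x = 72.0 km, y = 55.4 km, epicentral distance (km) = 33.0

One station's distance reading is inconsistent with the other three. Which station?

Solve using three stations at a time. Using A, B, D (subtract circle equations pairwise → linear system) gives (x, y) ≈ (50.2, 80.2).
Distances from that point to each station vs reported:
  A: calculated 58.7 vs reported 58.7 → residual 0.0 km
  B: calculated 22.5 vs reported 22.5 → residual 0.0 km
  C: calculated 205.4 vs reported 222.4 → residual 17.0 km
  D: calculated 33.0 vs reported 33.0 → residual 0.0 km
A, B, D are mutually consistent (residuals ≈ 0); C is off by 17.0 km.

C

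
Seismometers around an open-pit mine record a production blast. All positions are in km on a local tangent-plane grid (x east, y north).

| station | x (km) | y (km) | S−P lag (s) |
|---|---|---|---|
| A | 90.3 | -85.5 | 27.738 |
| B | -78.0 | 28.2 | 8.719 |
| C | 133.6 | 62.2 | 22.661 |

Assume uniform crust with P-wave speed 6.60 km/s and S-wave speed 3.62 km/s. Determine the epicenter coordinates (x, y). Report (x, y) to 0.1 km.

-45.9 km east, 90.3 km north

Distance from S−P lag: d = Δt · v_P v_S / (v_P − v_S) = Δt · (6.60·3.62)/(6.60−3.62) ≈ 8.0174·Δt.
So d_A = 222.39, d_B = 69.90, d_C = 181.68 km.
Circle about each station: (x − 90.3)² + (y + 85.5)² = 222.39²; (x + 78.0)² + (y − 28.2)² = 69.90²; (x − 133.6)² + (y − 62.2)² = 181.68².
Subtracting pairs of circle equations eliminates x²+y² and gives linear equations (the radical axes):
-336.6 x + 227.4 y = 35986.20
86.6 x + 295.4 y = 22703.15
Solving the 2×2 system: x ≈ -45.9, y ≈ 90.3 km.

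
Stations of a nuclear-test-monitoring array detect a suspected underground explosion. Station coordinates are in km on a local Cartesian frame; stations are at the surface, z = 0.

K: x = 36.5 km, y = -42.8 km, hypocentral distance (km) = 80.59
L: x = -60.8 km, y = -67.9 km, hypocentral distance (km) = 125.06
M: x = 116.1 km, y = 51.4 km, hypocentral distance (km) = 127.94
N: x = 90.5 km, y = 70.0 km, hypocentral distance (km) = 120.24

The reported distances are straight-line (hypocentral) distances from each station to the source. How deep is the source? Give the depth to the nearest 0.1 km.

z ≈ 67.3 km

Each station gives a sphere (x−x_i)² + (y−y_i)² + z² = d_i² (stations at z=0).
Subtracting the K sphere from L and M: z² cancels, leaving linear equations in x and y:
-194.6 x − 50.2 y = -4002.30
159.2 x + 188.4 y = 3083.18
Solving: x ≈ 20.901, y ≈ -1.297 km (keep extra digits for the depth step; rounded: 20.9, -1.3).
Then from the K sphere: z² = 80.59² − (x − 36.5)² − (y + 42.8)² with x = 20.901, y = -1.297, so z ≈ 67.297 ≈ 67.3 km.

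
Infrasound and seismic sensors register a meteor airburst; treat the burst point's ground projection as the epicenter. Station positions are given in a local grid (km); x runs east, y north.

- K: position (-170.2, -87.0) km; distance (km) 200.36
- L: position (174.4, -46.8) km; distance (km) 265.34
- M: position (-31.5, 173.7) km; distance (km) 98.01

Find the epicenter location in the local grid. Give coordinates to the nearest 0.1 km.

(-58.9, 79.6)

Circle about each station: (x + 170.2)² + (y + 87.0)² = 200.36²; (x − 174.4)² + (y + 46.8)² = 265.34²; (x + 31.5)² + (y − 173.7)² = 98.01².
Subtracting the K equation from the L and M equations removes the quadratic terms:
689.2 x + 80.4 y = -34192.63
277.4 x + 521.4 y = 25165.07
Solving the 2×2 system: x ≈ -58.9, y ≈ 79.6 km.
Check against K (with the unrounded x, y): √((x + 170.2)²+(y + 87.0)²) = 200.36 ≈ 200.36 km. ✓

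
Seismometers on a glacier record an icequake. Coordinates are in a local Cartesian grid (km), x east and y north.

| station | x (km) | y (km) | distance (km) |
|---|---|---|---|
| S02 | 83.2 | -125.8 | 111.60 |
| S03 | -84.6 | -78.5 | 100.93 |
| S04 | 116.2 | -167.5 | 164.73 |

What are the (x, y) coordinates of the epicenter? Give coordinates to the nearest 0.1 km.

(9.5, -42.0)

Circle about each station: (x − 83.2)² + (y + 125.8)² = 111.60²; (x + 84.6)² + (y + 78.5)² = 100.93²; (x − 116.2)² + (y + 167.5)² = 164.73².
Subtracting pairs of circle equations eliminates x²+y² and gives linear equations (the radical axes):
-335.6 x + 94.6 y = -7160.77
66.0 x − 83.4 y = 4129.40
Solving the 2×2 system: x ≈ 9.5, y ≈ -42.0 km.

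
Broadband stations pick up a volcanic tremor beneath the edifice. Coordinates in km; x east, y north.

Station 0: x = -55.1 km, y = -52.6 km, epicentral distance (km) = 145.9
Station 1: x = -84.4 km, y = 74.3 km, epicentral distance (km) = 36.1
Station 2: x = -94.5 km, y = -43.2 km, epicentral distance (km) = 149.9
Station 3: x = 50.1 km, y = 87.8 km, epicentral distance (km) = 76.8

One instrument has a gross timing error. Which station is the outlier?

Station 1

Solve using three stations at a time. Using Station 0, Station 2, Station 3 (subtract circle equations pairwise → linear system) gives (x, y) ≈ (-26.7, 90.6).
Distances from that point to each station vs reported:
  Station 0: calculated 146.0 vs reported 145.9 → residual 0.1 km
  Station 1: calculated 59.9 vs reported 36.1 → residual 23.8 km
  Station 2: calculated 150.0 vs reported 149.9 → residual 0.1 km
  Station 3: calculated 76.9 vs reported 76.8 → residual 0.1 km
Station 0, Station 2, Station 3 are mutually consistent (residuals ≈ 0); Station 1 is off by 23.8 km.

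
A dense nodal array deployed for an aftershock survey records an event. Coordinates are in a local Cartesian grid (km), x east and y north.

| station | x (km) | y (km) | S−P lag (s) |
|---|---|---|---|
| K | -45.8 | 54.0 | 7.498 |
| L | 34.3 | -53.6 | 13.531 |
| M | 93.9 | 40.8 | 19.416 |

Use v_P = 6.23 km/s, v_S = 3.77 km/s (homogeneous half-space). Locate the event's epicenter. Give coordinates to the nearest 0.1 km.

Distance from S−P lag: d = Δt · v_P v_S / (v_P − v_S) = Δt · (6.23·3.77)/(6.23−3.77) ≈ 9.5476·Δt.
So d_K = 71.59, d_L = 129.19, d_M = 185.38 km.
Circle about each station: (x + 45.8)² + (y − 54.0)² = 71.59²; (x − 34.3)² + (y + 53.6)² = 129.19²; (x − 93.9)² + (y − 40.8)² = 185.38².
Subtracting pairs of circle equations eliminates x²+y² and gives linear equations (the radical axes):
160.2 x − 215.2 y = -12529.12
279.4 x − 26.4 y = -23772.41
Solving the 2×2 system: x ≈ -85.6, y ≈ -5.5 km.
Check against K (with the unrounded x, y): √((x + 45.8)²+(y − 54.0)²) = 71.59 ≈ 71.59 km. ✓

x ≈ -85.6 km, y ≈ -5.5 km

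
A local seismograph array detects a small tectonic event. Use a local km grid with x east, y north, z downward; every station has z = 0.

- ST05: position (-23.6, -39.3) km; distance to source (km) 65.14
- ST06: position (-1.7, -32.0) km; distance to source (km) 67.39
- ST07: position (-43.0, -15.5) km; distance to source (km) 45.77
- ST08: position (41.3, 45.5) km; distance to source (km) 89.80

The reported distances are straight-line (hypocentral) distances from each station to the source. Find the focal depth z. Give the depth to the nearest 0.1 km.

Each station gives a sphere (x−x_i)² + (y−y_i)² + z² = d_i² (stations at z=0).
Subtracting the ST05 sphere from ST06 and ST07: z² cancels, leaving linear equations in x and y:
43.8 x + 14.6 y = -1372.75
-38.8 x + 47.6 y = 2136.13
Solving: x ≈ -36.408, y ≈ 15.200 km (keep extra digits for the depth step; rounded: -36.4, 15.2).
Then from the ST05 sphere: z² = 65.14² − (x + 23.6)² − (y + 39.3)² with x = -36.408, y = 15.200, so z ≈ 33.301 ≈ 33.3 km.

depth ≈ 33.3 km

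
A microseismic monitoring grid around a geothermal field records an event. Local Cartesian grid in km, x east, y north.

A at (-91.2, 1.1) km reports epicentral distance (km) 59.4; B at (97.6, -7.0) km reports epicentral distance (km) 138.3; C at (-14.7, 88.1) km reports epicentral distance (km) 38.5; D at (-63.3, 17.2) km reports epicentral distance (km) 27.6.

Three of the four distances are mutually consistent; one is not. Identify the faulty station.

C

Solve using three stations at a time. Using A, B, D (subtract circle equations pairwise → linear system) gives (x, y) ≈ (-36.9, 25.2).
Distances from that point to each station vs reported:
  A: calculated 59.4 vs reported 59.4 → residual 0.0 km
  B: calculated 138.3 vs reported 138.3 → residual 0.0 km
  C: calculated 66.7 vs reported 38.5 → residual 28.2 km
  D: calculated 27.6 vs reported 27.6 → residual 0.0 km
A, B, D are mutually consistent (residuals ≈ 0); C is off by 28.2 km.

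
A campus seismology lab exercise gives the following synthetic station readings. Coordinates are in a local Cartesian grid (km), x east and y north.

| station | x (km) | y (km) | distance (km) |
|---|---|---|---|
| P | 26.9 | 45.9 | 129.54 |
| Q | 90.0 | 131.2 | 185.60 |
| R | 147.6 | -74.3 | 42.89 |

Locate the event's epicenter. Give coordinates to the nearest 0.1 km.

110.2 km east, -53.3 km north

Circle about each station: (x − 26.9)² + (y − 45.9)² = 129.54²; (x − 90.0)² + (y − 131.2)² = 185.60²; (x − 147.6)² + (y + 74.3)² = 42.89².
Subtracting the P equation from the Q and R equations removes the quadratic terms:
126.2 x + 170.6 y = 4816.27
241.4 x − 240.4 y = 39416.89
Solving the 2×2 system: x ≈ 110.2, y ≈ -53.3 km.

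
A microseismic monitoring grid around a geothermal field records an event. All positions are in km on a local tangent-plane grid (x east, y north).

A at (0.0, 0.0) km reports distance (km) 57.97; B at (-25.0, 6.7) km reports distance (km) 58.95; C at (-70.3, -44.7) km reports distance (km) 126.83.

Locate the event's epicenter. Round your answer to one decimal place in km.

(4.4, 57.8)

Circle about each station: x² + y² = 57.97²; (x + 25.0)² + (y − 6.7)² = 58.95²; (x + 70.3)² + (y + 44.7)² = 126.83².
Subtracting pairs of circle equations eliminates x²+y² and gives linear equations (the radical axes):
-50.0 x + 13.4 y = 555.31
-140.6 x − 89.4 y = -5785.15
Solving the 2×2 system: x ≈ 4.4, y ≈ 57.8 km.
Check against A (with the unrounded x, y): √(x²+y²) = 57.98 ≈ 57.97 km. ✓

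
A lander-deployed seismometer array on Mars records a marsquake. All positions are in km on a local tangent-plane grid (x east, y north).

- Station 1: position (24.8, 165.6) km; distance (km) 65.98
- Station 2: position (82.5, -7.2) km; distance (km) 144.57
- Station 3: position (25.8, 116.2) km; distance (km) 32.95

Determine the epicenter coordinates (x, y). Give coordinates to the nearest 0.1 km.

Circle about each station: (x − 24.8)² + (y − 165.6)² = 65.98²; (x − 82.5)² + (y + 7.2)² = 144.57²; (x − 25.8)² + (y − 116.2)² = 32.95².
Subtracting the Station 1 equation from the Station 2 and Station 3 equations removes the quadratic terms:
115.4 x − 345.6 y = -37727.43
2.0 x − 98.8 y = -10602.66
Solving the 2×2 system: x ≈ -5.9, y ≈ 107.2 km.
Check against Station 1 (with the unrounded x, y): √((x − 24.8)²+(y − 165.6)²) = 65.98 ≈ 65.98 km. ✓

(-5.9, 107.2)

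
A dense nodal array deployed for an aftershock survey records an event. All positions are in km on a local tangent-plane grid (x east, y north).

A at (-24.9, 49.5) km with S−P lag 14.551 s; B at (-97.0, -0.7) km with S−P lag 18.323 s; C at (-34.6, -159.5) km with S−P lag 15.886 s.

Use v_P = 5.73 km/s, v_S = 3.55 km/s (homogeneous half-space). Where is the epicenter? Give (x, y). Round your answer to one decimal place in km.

Distance from S−P lag: d = Δt · v_P v_S / (v_P − v_S) = Δt · (5.73·3.55)/(5.73−3.55) ≈ 9.3310·Δt.
So d_A = 135.77, d_B = 170.97, d_C = 148.23 km.
Circle about each station: (x + 24.9)² + (y − 49.5)² = 135.77²; (x + 97.0)² + (y + 0.7)² = 170.97²; (x + 34.6)² + (y + 159.5)² = 148.23².
Subtracting pairs of circle equations eliminates x²+y² and gives linear equations (the radical axes):
-144.2 x − 100.4 y = -4458.02
-19.4 x − 418.0 y = 20028.51
Solving the 2×2 system: x ≈ 66.4, y ≈ -51.0 km.

(66.4, -51.0)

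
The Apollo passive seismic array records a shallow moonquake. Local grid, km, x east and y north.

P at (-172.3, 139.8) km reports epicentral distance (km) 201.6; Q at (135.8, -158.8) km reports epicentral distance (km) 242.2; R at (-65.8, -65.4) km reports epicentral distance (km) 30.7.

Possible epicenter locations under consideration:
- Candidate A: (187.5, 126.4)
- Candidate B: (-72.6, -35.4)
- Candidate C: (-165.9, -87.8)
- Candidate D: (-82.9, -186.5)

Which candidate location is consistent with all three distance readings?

For each candidate, compare |candidate − station| to the reported distance:
Candidate A: residuals P 158.4, Q 47.6, R 287.0 → max 287.0 km
Candidate B: residuals P 0.0, Q 0.0, R 0.1 → max 0.1 km
Candidate C: residuals P 26.1, Q 67.7, R 71.9 → max 71.9 km
Candidate D: residuals P 136.7, Q 21.8, R 91.6 → max 136.7 km
Only Candidate B has all residuals ≈ 0.

Candidate B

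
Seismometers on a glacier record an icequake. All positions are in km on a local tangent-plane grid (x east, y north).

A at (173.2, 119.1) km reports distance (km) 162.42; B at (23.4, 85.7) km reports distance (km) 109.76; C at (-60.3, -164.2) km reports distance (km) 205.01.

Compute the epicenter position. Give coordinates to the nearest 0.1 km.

Circle about each station: (x − 173.2)² + (y − 119.1)² = 162.42²; (x − 23.4)² + (y − 85.7)² = 109.76²; (x + 60.3)² + (y + 164.2)² = 205.01².
Subtracting pairs of circle equations eliminates x²+y² and gives linear equations (the radical axes):
-299.6 x − 66.8 y = -21958.00
-467.0 x − 566.6 y = -29234.16
Solving the 2×2 system: x ≈ 75.7, y ≈ -10.8 km.

75.7 km east, -10.8 km north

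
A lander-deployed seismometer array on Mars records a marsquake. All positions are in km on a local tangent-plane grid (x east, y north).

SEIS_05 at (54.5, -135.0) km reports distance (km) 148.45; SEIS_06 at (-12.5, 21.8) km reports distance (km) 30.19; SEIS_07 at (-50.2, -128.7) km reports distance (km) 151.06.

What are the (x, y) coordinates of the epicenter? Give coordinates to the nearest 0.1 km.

Circle about each station: (x − 54.5)² + (y + 135.0)² = 148.45²; (x + 12.5)² + (y − 21.8)² = 30.19²; (x + 50.2)² + (y + 128.7)² = 151.06².
Subtracting the SEIS_05 equation from the SEIS_06 and SEIS_07 equations removes the quadratic terms:
-134.0 x + 313.6 y = 562.21
-209.4 x + 12.6 y = -2893.24
Solving the 2×2 system: x ≈ 14.3, y ≈ 7.9 km.

x ≈ 14.3 km, y ≈ 7.9 km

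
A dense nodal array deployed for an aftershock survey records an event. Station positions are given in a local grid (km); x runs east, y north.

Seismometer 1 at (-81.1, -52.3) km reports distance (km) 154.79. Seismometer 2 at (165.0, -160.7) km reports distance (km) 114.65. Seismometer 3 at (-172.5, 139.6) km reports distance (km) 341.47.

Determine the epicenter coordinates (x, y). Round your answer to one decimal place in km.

Circle about each station: (x + 81.1)² + (y + 52.3)² = 154.79²; (x − 165.0)² + (y + 160.7)² = 114.65²; (x + 172.5)² + (y − 139.6)² = 341.47².
Subtracting pairs of circle equations eliminates x²+y² and gives linear equations (the radical axes):
492.2 x − 216.8 y = 54552.31
-182.8 x + 383.8 y = -52709.91
Solving the 2×2 system: x ≈ 63.7, y ≈ -107.0 km.

x ≈ 63.7 km, y ≈ -107.0 km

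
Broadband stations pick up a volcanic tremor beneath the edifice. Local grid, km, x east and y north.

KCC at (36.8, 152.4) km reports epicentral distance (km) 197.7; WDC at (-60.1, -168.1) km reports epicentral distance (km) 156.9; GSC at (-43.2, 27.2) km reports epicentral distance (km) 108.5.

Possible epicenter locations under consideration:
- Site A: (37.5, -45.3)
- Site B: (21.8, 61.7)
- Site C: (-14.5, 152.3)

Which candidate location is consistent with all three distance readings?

For each candidate, compare |candidate − station| to the reported distance:
Site A: residuals KCC 0.0, WDC 0.0, GSC 0.0 → max 0.0 km
Site B: residuals KCC 105.8, WDC 87.1, GSC 34.9 → max 105.8 km
Site C: residuals KCC 146.4, WDC 166.7, GSC 19.8 → max 166.7 km
Only Site A has all residuals ≈ 0.

Site A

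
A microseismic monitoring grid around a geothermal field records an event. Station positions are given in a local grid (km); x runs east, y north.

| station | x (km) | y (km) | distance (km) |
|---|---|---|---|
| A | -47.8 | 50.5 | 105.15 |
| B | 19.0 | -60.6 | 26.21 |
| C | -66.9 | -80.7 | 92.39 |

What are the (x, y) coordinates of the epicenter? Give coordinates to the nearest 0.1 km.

(13.4, -35.0)

Circle about each station: (x + 47.8)² + (y − 50.5)² = 105.15²; (x − 19.0)² + (y + 60.6)² = 26.21²; (x + 66.9)² + (y + 80.7)² = 92.39².
Subtracting pairs of circle equations eliminates x²+y² and gives linear equations (the radical axes):
133.6 x − 222.2 y = 9567.83
-38.2 x − 262.4 y = 8673.62
Solving the 2×2 system: x ≈ 13.4, y ≈ -35.0 km.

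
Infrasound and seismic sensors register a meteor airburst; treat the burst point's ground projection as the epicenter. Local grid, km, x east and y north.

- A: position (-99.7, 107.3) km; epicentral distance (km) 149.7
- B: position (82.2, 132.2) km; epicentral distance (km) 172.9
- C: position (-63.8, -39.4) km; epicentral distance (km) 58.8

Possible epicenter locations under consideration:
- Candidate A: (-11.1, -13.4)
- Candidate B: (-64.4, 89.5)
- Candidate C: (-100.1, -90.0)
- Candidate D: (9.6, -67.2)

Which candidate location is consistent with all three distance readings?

Candidate A

For each candidate, compare |candidate − station| to the reported distance:
Candidate A: residuals A 0.0, B 0.0, C 0.0 → max 0.0 km
Candidate B: residuals A 110.2, B 20.2, C 70.1 → max 110.2 km
Candidate C: residuals A 47.6, B 114.5, C 3.5 → max 114.5 km
Candidate D: residuals A 56.2, B 39.3, C 19.7 → max 56.2 km
Only Candidate A has all residuals ≈ 0.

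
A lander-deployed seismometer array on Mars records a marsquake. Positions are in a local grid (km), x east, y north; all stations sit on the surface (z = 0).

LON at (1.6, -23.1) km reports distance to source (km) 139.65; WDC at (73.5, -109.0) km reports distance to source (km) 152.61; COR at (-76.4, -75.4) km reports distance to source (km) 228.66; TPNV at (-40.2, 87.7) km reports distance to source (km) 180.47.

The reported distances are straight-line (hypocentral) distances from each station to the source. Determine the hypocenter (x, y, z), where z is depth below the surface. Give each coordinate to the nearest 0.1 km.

x ≈ 121.9 km, y ≈ 26.6 km, depth ≈ 50.6 km

Each station gives a sphere (x−x_i)² + (y−y_i)² + z² = d_i² (stations at z=0).
Subtracting the LON sphere from WDC and COR: z² cancels, leaving linear equations in x and y:
143.8 x − 171.8 y = 12959.39
-156.0 x − 104.6 y = -21797.32
Solving: x ≈ 121.894, y ≈ 26.595 km (keep extra digits for the depth step; rounded: 121.9, 26.6).
Then from the LON sphere: z² = 139.65² − (x − 1.6)² − (y + 23.1)² with x = 121.894, y = 26.595, so z ≈ 50.615 ≈ 50.6 km.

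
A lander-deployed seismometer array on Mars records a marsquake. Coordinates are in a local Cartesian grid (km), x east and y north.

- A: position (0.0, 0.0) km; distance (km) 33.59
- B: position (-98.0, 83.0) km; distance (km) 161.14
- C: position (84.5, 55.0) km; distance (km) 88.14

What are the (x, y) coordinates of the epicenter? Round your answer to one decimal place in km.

Circle about each station: x² + y² = 33.59²; (x + 98.0)² + (y − 83.0)² = 161.14²; (x − 84.5)² + (y − 55.0)² = 88.14².
Subtracting the A equation from the B and C equations removes the quadratic terms:
-196.0 x + 166.0 y = -8344.81
169.0 x + 110.0 y = 3524.88
Solving the 2×2 system: x ≈ 30.3, y ≈ -14.5 km.

(30.3, -14.5)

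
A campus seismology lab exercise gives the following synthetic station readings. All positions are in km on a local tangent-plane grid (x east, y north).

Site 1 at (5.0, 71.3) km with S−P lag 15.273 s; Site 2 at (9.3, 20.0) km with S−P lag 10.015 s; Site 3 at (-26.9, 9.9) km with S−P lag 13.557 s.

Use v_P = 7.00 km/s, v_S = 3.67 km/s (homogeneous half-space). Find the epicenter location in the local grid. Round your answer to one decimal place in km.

(71.3, -26.1)

Distance from S−P lag: d = Δt · v_P v_S / (v_P − v_S) = Δt · (7.00·3.67)/(7.00−3.67) ≈ 7.7147·Δt.
So d_Site 1 = 117.83, d_Site 2 = 77.26, d_Site 3 = 104.59 km.
Circle about each station: (x − 5.0)² + (y − 71.3)² = 117.83²; (x − 9.3)² + (y − 20.0)² = 77.26²; (x + 26.9)² + (y − 9.9)² = 104.59².
Subtracting the Site 1 equation from the Site 2 and Site 3 equations removes the quadratic terms:
8.6 x − 102.6 y = 3292.60
-63.8 x − 122.8 y = -1342.23
Solving the 2×2 system: x ≈ 71.3, y ≈ -26.1 km.
Check against Site 1 (with the unrounded x, y): √((x − 5.0)²+(y − 71.3)²) = 117.84 ≈ 117.83 km. ✓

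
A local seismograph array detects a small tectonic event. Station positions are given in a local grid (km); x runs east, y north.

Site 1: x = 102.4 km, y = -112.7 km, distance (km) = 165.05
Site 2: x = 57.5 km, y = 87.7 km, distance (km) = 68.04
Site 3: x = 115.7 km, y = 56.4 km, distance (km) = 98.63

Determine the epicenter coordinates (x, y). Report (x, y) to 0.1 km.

(20.5, 30.6)

Circle about each station: (x − 102.4)² + (y + 112.7)² = 165.05²; (x − 57.5)² + (y − 87.7)² = 68.04²; (x − 115.7)² + (y − 56.4)² = 98.63².
Subtracting pairs of circle equations eliminates x²+y² and gives linear equations (the radical axes):
-89.8 x + 400.8 y = 10422.55
26.6 x + 338.2 y = 10894.03
Solving the 2×2 system: x ≈ 20.5, y ≈ 30.6 km.
Check against Site 1 (with the unrounded x, y): √((x − 102.4)²+(y + 112.7)²) = 165.05 ≈ 165.05 km. ✓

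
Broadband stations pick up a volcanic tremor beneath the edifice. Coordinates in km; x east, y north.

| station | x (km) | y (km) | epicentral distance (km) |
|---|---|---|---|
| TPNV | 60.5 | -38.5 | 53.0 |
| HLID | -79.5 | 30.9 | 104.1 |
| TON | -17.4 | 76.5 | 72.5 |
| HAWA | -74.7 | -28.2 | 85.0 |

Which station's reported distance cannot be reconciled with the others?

TON

Solve using three stations at a time. Using TPNV, HLID, HAWA (subtract circle equations pairwise → linear system) gives (x, y) ≈ (10.1, -22.1).
Distances from that point to each station vs reported:
  TPNV: calculated 53.0 vs reported 53.0 → residual 0.0 km
  HLID: calculated 104.1 vs reported 104.1 → residual 0.0 km
  TON: calculated 102.4 vs reported 72.5 → residual 29.9 km
  HAWA: calculated 85.0 vs reported 85.0 → residual 0.0 km
TPNV, HLID, HAWA are mutually consistent (residuals ≈ 0); TON is off by 29.9 km.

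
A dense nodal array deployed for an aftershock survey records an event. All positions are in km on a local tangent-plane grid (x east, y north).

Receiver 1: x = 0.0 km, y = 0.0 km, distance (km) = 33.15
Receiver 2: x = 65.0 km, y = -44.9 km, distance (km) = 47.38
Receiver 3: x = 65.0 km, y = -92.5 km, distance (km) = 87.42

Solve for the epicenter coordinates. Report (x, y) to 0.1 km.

30.9 km east, -12.0 km north

Circle about each station: x² + y² = 33.15²; (x − 65.0)² + (y + 44.9)² = 47.38²; (x − 65.0)² + (y + 92.5)² = 87.42².
Subtracting pairs of circle equations eliminates x²+y² and gives linear equations (the radical axes):
130.0 x − 89.8 y = 5095.07
130.0 x − 185.0 y = 6237.92
Solving the 2×2 system: x ≈ 30.9, y ≈ -12.0 km.
Check against Receiver 1 (with the unrounded x, y): √(x²+y²) = 33.15 ≈ 33.15 km. ✓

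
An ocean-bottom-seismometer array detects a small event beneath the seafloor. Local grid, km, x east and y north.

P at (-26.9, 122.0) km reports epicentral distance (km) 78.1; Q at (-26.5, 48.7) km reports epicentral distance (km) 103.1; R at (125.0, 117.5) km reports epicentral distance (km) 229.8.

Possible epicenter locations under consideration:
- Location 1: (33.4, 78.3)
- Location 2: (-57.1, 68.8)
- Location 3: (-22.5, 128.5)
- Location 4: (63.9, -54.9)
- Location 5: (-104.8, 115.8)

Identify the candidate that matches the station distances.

Location 5

For each candidate, compare |candidate − station| to the reported distance:
Location 1: residuals P 3.6, Q 36.3, R 130.2 → max 130.2 km
Location 2: residuals P 16.9, Q 66.5, R 41.3 → max 66.5 km
Location 3: residuals P 70.3, Q 23.2, R 81.9 → max 81.9 km
Location 4: residuals P 120.7, Q 34.4, R 46.9 → max 120.7 km
Location 5: residuals P 0.0, Q 0.0, R 0.0 → max 0.0 km
Only Location 5 has all residuals ≈ 0.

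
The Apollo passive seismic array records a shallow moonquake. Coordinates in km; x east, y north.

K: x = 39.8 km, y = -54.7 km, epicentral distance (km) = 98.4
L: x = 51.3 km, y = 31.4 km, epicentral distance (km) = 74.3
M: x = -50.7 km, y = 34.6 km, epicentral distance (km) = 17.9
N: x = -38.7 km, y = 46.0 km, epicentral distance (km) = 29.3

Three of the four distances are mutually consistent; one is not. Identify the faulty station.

M

Solve using three stations at a time. Using K, L, N (subtract circle equations pairwise → linear system) gives (x, y) ≈ (-22.4, 21.6).
Distances from that point to each station vs reported:
  K: calculated 98.4 vs reported 98.4 → residual 0.0 km
  L: calculated 74.3 vs reported 74.3 → residual 0.0 km
  M: calculated 31.2 vs reported 17.9 → residual 13.3 km
  N: calculated 29.4 vs reported 29.3 → residual 0.1 km
K, L, N are mutually consistent (residuals ≈ 0); M is off by 13.3 km.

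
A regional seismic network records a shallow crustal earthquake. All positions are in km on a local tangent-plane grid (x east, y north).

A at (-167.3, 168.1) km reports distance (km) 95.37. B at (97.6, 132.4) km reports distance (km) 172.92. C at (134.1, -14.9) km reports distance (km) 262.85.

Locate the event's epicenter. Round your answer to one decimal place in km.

Circle about each station: (x + 167.3)² + (y − 168.1)² = 95.37²; (x − 97.6)² + (y − 132.4)² = 172.92²; (x − 134.1)² + (y + 14.9)² = 262.85².
Subtracting the A equation from the B and C equations removes the quadratic terms:
529.8 x − 71.4 y = -49997.27
602.8 x − 366.0 y = -98036.77
Solving the 2×2 system: x ≈ -74.9, y ≈ 144.5 km.

x ≈ -74.9 km, y ≈ 144.5 km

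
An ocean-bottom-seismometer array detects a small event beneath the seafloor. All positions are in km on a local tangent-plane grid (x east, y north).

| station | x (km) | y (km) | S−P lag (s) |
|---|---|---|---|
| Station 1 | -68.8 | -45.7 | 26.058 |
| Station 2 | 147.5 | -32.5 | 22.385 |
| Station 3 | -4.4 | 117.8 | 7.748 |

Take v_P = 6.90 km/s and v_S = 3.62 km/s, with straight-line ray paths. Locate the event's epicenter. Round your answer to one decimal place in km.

54.1 km east, 110.1 km north

Distance from S−P lag: d = Δt · v_P v_S / (v_P − v_S) = Δt · (6.90·3.62)/(6.90−3.62) ≈ 7.6152·Δt.
So d_Station 1 = 198.44, d_Station 2 = 170.47, d_Station 3 = 59.00 km.
Circle about each station: (x + 68.8)² + (y + 45.7)² = 198.44²; (x − 147.5)² + (y + 32.5)² = 170.47²; (x + 4.4)² + (y − 117.8)² = 59.00².
Subtracting pairs of circle equations eliminates x²+y² and gives linear equations (the radical axes):
432.6 x + 26.4 y = 26308.98
128.8 x + 327.0 y = 42971.70
Solving the 2×2 system: x ≈ 54.1, y ≈ 110.1 km.
Check against Station 1 (with the unrounded x, y): √((x + 68.8)²+(y + 45.7)²) = 198.44 ≈ 198.44 km. ✓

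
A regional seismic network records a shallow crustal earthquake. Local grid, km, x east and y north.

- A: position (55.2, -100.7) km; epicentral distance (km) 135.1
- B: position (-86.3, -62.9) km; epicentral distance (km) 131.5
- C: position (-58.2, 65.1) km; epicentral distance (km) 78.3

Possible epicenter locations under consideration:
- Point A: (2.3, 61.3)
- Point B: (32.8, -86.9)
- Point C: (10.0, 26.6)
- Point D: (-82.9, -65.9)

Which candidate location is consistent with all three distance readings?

For each candidate, compare |candidate − station| to the reported distance:
Point A: residuals A 35.3, B 21.1, C 17.7 → max 35.3 km
Point B: residuals A 108.8, B 10.0, C 98.9 → max 108.8 km
Point C: residuals A 0.0, B 0.0, C 0.0 → max 0.0 km
Point D: residuals A 7.3, B 127.0, C 55.0 → max 127.0 km
Only Point C has all residuals ≈ 0.

Point C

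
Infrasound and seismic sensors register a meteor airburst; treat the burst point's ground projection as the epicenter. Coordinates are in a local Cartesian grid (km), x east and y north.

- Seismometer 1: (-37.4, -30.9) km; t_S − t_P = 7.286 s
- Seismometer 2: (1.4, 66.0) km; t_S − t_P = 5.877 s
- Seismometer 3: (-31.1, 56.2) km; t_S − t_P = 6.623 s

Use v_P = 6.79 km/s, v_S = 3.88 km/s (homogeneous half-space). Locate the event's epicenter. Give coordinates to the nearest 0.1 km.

Distance from S−P lag: d = Δt · v_P v_S / (v_P − v_S) = Δt · (6.79·3.88)/(6.79−3.88) ≈ 9.0533·Δt.
So d_Seismometer 1 = 65.96, d_Seismometer 2 = 53.21, d_Seismometer 3 = 59.96 km.
Circle about each station: (x + 37.4)² + (y + 30.9)² = 65.96²; (x − 1.4)² + (y − 66.0)² = 53.21²; (x + 31.1)² + (y − 56.2)² = 59.96².
Subtracting the Seismometer 1 equation from the Seismometer 2 and Seismometer 3 equations removes the quadratic terms:
77.6 x + 193.8 y = 3523.81
12.6 x + 174.2 y = 2527.60
Solving the 2×2 system: x ≈ 11.2, y ≈ 13.7 km.

x ≈ 11.2 km, y ≈ 13.7 km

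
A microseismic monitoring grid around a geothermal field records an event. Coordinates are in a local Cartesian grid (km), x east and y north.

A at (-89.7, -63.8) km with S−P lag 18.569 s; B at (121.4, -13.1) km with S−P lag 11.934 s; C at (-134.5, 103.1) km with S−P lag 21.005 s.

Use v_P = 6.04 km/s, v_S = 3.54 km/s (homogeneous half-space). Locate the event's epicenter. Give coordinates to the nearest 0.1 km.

32.7 km east, 37.4 km north

Distance from S−P lag: d = Δt · v_P v_S / (v_P − v_S) = Δt · (6.04·3.54)/(6.04−3.54) ≈ 8.5526·Δt.
So d_A = 158.81, d_B = 102.07, d_C = 179.65 km.
Circle about each station: (x + 89.7)² + (y + 63.8)² = 158.81²; (x − 121.4)² + (y + 13.1)² = 102.07²; (x + 134.5)² + (y − 103.1)² = 179.65².
Subtracting the A equation from the B and C equations removes the quadratic terms:
422.2 x + 101.4 y = 17595.37
-89.6 x + 333.8 y = 9549.82
Solving the 2×2 system: x ≈ 32.7, y ≈ 37.4 km.
Check against A (with the unrounded x, y): √((x + 89.7)²+(y + 63.8)²) = 158.81 ≈ 158.81 km. ✓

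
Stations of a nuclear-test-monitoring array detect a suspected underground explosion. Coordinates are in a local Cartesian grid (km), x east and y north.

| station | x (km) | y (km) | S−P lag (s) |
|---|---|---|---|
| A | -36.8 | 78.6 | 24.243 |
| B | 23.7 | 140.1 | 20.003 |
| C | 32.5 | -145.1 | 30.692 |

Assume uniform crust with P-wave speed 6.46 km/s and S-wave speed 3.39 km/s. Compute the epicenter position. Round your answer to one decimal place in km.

x ≈ 133.6 km, y ≈ 49.1 km

Distance from S−P lag: d = Δt · v_P v_S / (v_P − v_S) = Δt · (6.46·3.39)/(6.46−3.39) ≈ 7.1334·Δt.
So d_A = 172.93, d_B = 142.69, d_C = 218.94 km.
Circle about each station: (x + 36.8)² + (y − 78.6)² = 172.93²; (x − 23.7)² + (y − 140.1)² = 142.69²; (x − 32.5)² + (y + 145.1)² = 218.94².
Subtracting the A equation from the B and C equations removes the quadratic terms:
121.0 x + 123.0 y = 22201.85
138.6 x − 447.4 y = -3451.88
Solving the 2×2 system: x ≈ 133.6, y ≈ 49.1 km.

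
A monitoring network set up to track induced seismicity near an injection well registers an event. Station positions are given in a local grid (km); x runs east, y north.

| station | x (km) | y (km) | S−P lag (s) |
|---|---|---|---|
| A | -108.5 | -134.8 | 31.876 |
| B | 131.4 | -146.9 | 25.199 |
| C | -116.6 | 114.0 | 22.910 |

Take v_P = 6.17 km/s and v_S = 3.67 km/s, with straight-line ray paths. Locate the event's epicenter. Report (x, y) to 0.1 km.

Distance from S−P lag: d = Δt · v_P v_S / (v_P − v_S) = Δt · (6.17·3.67)/(6.17−3.67) ≈ 9.0576·Δt.
So d_A = 288.72, d_B = 228.24, d_C = 207.51 km.
Circle about each station: (x + 108.5)² + (y + 134.8)² = 288.72²; (x − 131.4)² + (y + 146.9)² = 228.24²; (x + 116.6)² + (y − 114.0)² = 207.51².
Subtracting the A equation from the B and C equations removes the quadratic terms:
479.8 x − 24.2 y = 40168.02
-16.2 x + 497.6 y = 36947.11
Solving the 2×2 system: x ≈ 87.6, y ≈ 77.1 km.
Check against A (with the unrounded x, y): √((x + 108.5)²+(y + 134.8)²) = 288.72 ≈ 288.72 km. ✓

x ≈ 87.6 km, y ≈ 77.1 km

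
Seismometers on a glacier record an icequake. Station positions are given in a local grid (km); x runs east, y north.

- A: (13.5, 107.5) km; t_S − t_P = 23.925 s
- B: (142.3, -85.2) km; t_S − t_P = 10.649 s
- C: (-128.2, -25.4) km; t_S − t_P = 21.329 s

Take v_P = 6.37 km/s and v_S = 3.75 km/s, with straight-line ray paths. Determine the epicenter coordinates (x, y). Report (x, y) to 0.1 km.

(47.9, -107.9)

Distance from S−P lag: d = Δt · v_P v_S / (v_P − v_S) = Δt · (6.37·3.75)/(6.37−3.75) ≈ 9.1174·Δt.
So d_A = 218.13, d_B = 97.09, d_C = 194.46 km.
Circle about each station: (x − 13.5)² + (y − 107.5)² = 218.13²; (x − 142.3)² + (y + 85.2)² = 97.09²; (x + 128.2)² + (y + 25.4)² = 194.46².
Subtracting pairs of circle equations eliminates x²+y² and gives linear equations (the radical axes):
257.6 x − 385.4 y = 53924.06
-283.4 x − 265.8 y = 15107.91
Solving the 2×2 system: x ≈ 47.9, y ≈ -107.9 km.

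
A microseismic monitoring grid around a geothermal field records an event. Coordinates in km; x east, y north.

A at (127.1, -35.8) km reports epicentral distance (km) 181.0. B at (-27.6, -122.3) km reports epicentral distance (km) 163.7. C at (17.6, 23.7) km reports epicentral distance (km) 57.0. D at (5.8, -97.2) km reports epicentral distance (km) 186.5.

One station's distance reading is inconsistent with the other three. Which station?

D

Solve using three stations at a time. Using A, B, C (subtract circle equations pairwise → linear system) gives (x, y) ≈ (-36.7, 41.2).
Distances from that point to each station vs reported:
  A: calculated 181.0 vs reported 181.0 → residual 0.0 km
  B: calculated 163.7 vs reported 163.7 → residual 0.0 km
  C: calculated 57.1 vs reported 57.0 → residual 0.1 km
  D: calculated 144.8 vs reported 186.5 → residual 41.7 km
A, B, C are mutually consistent (residuals ≈ 0); D is off by 41.7 km.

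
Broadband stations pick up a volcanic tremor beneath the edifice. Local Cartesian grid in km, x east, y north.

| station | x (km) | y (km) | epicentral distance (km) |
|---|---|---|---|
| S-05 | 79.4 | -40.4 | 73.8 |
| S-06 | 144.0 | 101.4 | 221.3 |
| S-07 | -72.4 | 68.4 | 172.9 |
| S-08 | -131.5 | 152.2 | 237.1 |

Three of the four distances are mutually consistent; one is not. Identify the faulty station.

Solve using three stations at a time. Using S-05, S-06, S-07 (subtract circle equations pairwise → linear system) gives (x, y) ≈ (16.8, -79.8).
Distances from that point to each station vs reported:
  S-05: calculated 73.9 vs reported 73.8 → residual 0.1 km
  S-06: calculated 221.3 vs reported 221.3 → residual 0.0 km
  S-07: calculated 173.0 vs reported 172.9 → residual 0.1 km
  S-08: calculated 275.3 vs reported 237.1 → residual 38.2 km
S-05, S-06, S-07 are mutually consistent (residuals ≈ 0); S-08 is off by 38.2 km.

S-08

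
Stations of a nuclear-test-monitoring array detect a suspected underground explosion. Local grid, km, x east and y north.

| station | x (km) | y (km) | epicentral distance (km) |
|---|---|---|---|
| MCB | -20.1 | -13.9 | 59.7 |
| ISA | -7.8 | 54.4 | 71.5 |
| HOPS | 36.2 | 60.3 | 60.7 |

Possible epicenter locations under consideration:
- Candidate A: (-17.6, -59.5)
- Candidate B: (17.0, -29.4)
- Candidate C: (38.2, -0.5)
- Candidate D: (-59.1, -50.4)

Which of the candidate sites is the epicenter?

For each candidate, compare |candidate − station| to the reported distance:
Candidate A: residuals MCB 14.0, ISA 42.8, HOPS 70.6 → max 70.6 km
Candidate B: residuals MCB 19.5, ISA 15.9, HOPS 31.0 → max 31.0 km
Candidate C: residuals MCB 0.1, ISA 0.1, HOPS 0.1 → max 0.1 km
Candidate D: residuals MCB 6.3, ISA 45.2, HOPS 85.4 → max 85.4 km
Only Candidate C has all residuals ≈ 0.

Candidate C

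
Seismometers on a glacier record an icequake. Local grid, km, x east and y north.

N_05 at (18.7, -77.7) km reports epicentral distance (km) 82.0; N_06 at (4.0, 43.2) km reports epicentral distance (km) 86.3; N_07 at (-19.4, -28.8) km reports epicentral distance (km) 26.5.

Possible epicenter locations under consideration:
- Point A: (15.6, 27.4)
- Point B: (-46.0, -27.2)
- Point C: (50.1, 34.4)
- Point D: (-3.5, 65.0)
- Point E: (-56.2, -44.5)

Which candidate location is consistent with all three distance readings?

Point B

For each candidate, compare |candidate − station| to the reported distance:
Point A: residuals N_05 23.1, N_06 66.7, N_07 39.7 → max 66.7 km
Point B: residuals N_05 0.1, N_06 0.0, N_07 0.1 → max 0.1 km
Point C: residuals N_05 34.4, N_06 39.4, N_07 67.4 → max 67.4 km
Point D: residuals N_05 62.4, N_06 63.2, N_07 68.6 → max 68.6 km
Point E: residuals N_05 0.1, N_06 20.1, N_07 13.5 → max 20.1 km
Only Point B has all residuals ≈ 0.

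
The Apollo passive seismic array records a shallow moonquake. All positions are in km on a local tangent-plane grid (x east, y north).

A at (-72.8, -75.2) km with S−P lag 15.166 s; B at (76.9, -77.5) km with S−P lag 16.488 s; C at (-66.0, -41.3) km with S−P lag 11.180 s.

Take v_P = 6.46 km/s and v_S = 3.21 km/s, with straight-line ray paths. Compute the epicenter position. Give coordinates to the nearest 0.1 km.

Distance from S−P lag: d = Δt · v_P v_S / (v_P − v_S) = Δt · (6.46·3.21)/(6.46−3.21) ≈ 6.3805·Δt.
So d_A = 96.77, d_B = 105.20, d_C = 71.33 km.
Circle about each station: (x + 72.8)² + (y + 75.2)² = 96.77²; (x − 76.9)² + (y + 77.5)² = 105.20²; (x + 66.0)² + (y + 41.3)² = 71.33².
Subtracting pairs of circle equations eliminates x²+y² and gives linear equations (the radical axes):
299.4 x − 4.6 y = -737.63
13.6 x + 67.8 y = -616.73
Solving the 2×2 system: x ≈ -2.6, y ≈ -8.6 km.

x ≈ -2.6 km, y ≈ -8.6 km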